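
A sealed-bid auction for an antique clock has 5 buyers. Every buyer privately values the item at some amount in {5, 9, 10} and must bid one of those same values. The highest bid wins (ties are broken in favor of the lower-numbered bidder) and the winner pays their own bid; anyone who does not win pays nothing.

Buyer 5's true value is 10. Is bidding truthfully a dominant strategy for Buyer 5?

No

Consider the case where Buyer 1 bids 5, Buyer 2 bids 5, Buyer 3 bids 5 and Buyer 4 bids 5.
Truthful bid 10: wins, pays 10, utility 10 - 10 = 0.
Bid 9 instead: wins, pays 9, utility 10 - 9 = 1.
Since 1 > 0, bidding 9 is strictly better here, so truthful bidding is not dominant.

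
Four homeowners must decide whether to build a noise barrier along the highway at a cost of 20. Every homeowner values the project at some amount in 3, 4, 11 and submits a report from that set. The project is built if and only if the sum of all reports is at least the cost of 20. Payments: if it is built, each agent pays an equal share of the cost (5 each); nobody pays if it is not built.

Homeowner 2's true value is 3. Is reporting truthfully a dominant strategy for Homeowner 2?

Yes

Check each profile of the others' reports and compare truth against every alternative report.
Others report (3, 3, 11): truth gives -2, best alternative gives -2.
Others report (3, 4, 11): truth gives -2, best alternative gives -2.
Others report (3, 11, 3): truth gives -2, best alternative gives -2.
Others report (3, 11, 4): truth gives -2, best alternative gives -2.
Others report (3, 11, 11): truth gives -2, best alternative gives -2.
Others report (4, 3, 11): truth gives -2, best alternative gives -2.
(Remaining 21 profiles checked similarly; truth is weakly best in each.)
In every case the truthful report is at least as good as any alternative, so it is a dominant strategy.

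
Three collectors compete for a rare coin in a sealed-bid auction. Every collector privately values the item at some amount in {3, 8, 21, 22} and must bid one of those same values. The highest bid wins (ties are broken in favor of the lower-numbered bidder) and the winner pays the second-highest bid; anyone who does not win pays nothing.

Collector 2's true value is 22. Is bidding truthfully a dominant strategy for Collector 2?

Yes

Check each profile of the others' bids and compare truth against every alternative bid.
Others bid (21, 3): truth gives 1, best alternative gives 0.
Others bid (21, 8): truth gives 1, best alternative gives 0.
Others bid (21, 21): truth gives 1, best alternative gives 0.
Others bid (3, 3): truth gives 19, best alternative gives 19.
Others bid (3, 8): truth gives 14, best alternative gives 14.
Others bid (8, 3): truth gives 14, best alternative gives 14.
(Remaining 10 profiles checked similarly; truth is weakly best in each.)
In every case the truthful bid is at least as good as any alternative, so it is a dominant strategy.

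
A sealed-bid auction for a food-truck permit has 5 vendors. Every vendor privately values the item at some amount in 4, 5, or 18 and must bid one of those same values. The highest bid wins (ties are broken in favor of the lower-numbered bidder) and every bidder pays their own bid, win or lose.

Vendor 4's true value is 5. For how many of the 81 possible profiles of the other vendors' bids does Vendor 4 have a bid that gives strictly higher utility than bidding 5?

79

Others bid (4, 4, 4, 18): truth gives -5; bid 4 gives -4 > -5. Violating.
Others bid (4, 4, 5, 4): truth gives -5; bid 4 gives -4 > -5. Violating.
Others bid (4, 4, 5, 5): truth gives -5; bid 4 gives -4 > -5. Violating.
Others bid (4, 4, 5, 18): truth gives -5; bid 4 gives -4 > -5. Violating.
Others bid (4, 4, 4, 4): truth gives 0; no alternative beats it.
Others bid (4, 4, 4, 5): truth gives 0; no alternative beats it.
(Checking all 81 profiles: 79 have a profitable deviation, 2 do not.)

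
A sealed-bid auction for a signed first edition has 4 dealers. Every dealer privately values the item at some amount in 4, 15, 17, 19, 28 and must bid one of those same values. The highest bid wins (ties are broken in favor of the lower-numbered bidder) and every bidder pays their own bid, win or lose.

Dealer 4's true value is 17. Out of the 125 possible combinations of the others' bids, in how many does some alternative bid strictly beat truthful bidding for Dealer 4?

118

Others bid (4, 4, 4): truth gives 0; bid 15 gives 2 > 0. Violating.
Others bid (4, 4, 17): truth gives -17; bid 19 gives -2 > -17. Violating.
Others bid (4, 4, 19): truth gives -17; bid 4 gives -4 > -17. Violating.
Others bid (4, 4, 28): truth gives -17; bid 4 gives -4 > -17. Violating.
Others bid (4, 4, 15): truth gives 0; no alternative beats it.
Others bid (4, 15, 4): truth gives 0; no alternative beats it.
(Checking all 125 profiles: 118 have a profitable deviation, 7 do not.)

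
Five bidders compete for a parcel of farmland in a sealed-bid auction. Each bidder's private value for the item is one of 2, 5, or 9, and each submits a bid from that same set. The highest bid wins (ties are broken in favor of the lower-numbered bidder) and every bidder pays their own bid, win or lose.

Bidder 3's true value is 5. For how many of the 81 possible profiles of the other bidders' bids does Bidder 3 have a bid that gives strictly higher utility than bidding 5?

Others bid (2, 2, 2, 9): truth gives -5; bid 2 gives -2 > -5. Violating.
Others bid (2, 2, 5, 9): truth gives -5; bid 2 gives -2 > -5. Violating.
Others bid (2, 2, 9, 2): truth gives -5; bid 2 gives -2 > -5. Violating.
Others bid (2, 2, 9, 5): truth gives -5; bid 2 gives -2 > -5. Violating.
Others bid (2, 2, 2, 2): truth gives 0; no alternative beats it.
Others bid (2, 2, 2, 5): truth gives 0; no alternative beats it.
(Checking all 81 profiles: 77 have a profitable deviation, 4 do not.)

77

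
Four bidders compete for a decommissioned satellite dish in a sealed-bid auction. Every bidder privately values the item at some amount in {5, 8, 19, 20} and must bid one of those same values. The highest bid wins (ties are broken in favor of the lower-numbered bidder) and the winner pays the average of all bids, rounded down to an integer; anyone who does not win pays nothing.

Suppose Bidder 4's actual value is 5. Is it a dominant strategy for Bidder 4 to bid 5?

Yes

Check each profile of the others' bids and compare truth against every alternative bid.
Others bid (5, 5, 5): truth gives 0, best alternative gives 0.
Others bid (5, 5, 8): truth gives 0, best alternative gives 0.
Others bid (5, 5, 19): truth gives 0, best alternative gives 0.
Others bid (5, 5, 20): truth gives 0, best alternative gives 0.
Others bid (5, 8, 5): truth gives 0, best alternative gives 0.
Others bid (5, 8, 8): truth gives 0, best alternative gives 0.
(Remaining 58 profiles checked similarly; truth is weakly best in each.)
In every case the truthful bid is at least as good as any alternative, so it is a dominant strategy.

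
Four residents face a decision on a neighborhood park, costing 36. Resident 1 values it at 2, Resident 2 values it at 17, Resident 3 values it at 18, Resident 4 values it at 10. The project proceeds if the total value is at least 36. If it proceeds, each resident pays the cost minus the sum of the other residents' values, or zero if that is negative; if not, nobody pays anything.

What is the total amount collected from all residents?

13

Total value 47 ≥ cost 36, so it is built.
Resident 1: others sum to 45; max(0, 36 - 45) = 0.
Resident 2: others sum to 30; max(0, 36 - 30) = 6.
Resident 3: others sum to 29; max(0, 36 - 29) = 7.
Resident 4: others sum to 37; max(0, 36 - 37) = 0.
Total collected = 0 + 6 + 7 + 0 = 13.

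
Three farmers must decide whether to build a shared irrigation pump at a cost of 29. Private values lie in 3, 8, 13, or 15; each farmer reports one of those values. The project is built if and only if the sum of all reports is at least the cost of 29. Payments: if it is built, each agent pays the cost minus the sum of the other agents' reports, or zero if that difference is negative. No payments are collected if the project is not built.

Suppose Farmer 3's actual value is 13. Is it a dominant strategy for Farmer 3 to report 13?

Yes

Check each profile of the others' reports and compare truth against every alternative report.
Others report (15, 15): truth gives 13, best alternative gives 13.
Others report (13, 15): truth gives 12, best alternative gives 12.
Others report (15, 13): truth gives 12, best alternative gives 12.
Others report (13, 13): truth gives 10, best alternative gives 10.
Others report (8, 15): truth gives 7, best alternative gives 7.
Others report (15, 8): truth gives 7, best alternative gives 7.
(Remaining 10 profiles checked similarly; truth is weakly best in each.)
In every case the truthful report is at least as good as any alternative, so it is a dominant strategy.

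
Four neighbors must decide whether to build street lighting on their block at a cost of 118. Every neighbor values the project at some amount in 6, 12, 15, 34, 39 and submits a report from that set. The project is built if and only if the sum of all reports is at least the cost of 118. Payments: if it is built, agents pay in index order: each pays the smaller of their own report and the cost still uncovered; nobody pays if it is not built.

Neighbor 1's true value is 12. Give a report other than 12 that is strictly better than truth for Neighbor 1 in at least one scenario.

6

Suppose Neighbor 2 reports 34, Neighbor 3 reports 39 and Neighbor 4 reports 39.
Report 12: project built, pays 12, utility 12 - 12 = 0.
Report 6: project built, pays 6, utility 12 - 6 = 6.
So reporting 6 beats truth here (6 > 0).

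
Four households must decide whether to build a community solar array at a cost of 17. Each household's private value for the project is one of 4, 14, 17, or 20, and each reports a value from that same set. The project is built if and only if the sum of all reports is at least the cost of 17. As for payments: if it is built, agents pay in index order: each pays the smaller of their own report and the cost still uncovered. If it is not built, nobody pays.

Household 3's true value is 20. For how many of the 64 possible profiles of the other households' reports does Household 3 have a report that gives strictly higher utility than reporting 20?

3

Others report (4, 4, 14): truth gives 11; report 4 gives 16 > 11. Violating.
Others report (4, 4, 17): truth gives 11; report 4 gives 16 > 11. Violating.
Others report (4, 4, 20): truth gives 11; report 4 gives 16 > 11. Violating.
Others report (4, 4, 4): truth gives 11; no alternative beats it.
Others report (4, 14, 4): truth gives 20; no alternative beats it.
(Checking all 64 profiles: 3 have a profitable deviation, 61 do not.)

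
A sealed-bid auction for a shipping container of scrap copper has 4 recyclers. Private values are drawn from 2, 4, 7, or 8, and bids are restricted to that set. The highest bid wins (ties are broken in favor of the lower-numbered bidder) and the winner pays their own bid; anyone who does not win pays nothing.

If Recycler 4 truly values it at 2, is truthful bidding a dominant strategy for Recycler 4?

Check each profile of the others' bids and compare truth against every alternative bid.
Others bid (2, 2, 2): truth gives 0, best alternative gives -2.
Others bid (2, 2, 4): truth gives 0, best alternative gives 0.
Others bid (2, 2, 7): truth gives 0, best alternative gives 0.
Others bid (2, 2, 8): truth gives 0, best alternative gives 0.
Others bid (2, 4, 2): truth gives 0, best alternative gives 0.
Others bid (2, 4, 4): truth gives 0, best alternative gives 0.
(Remaining 58 profiles checked similarly; truth is weakly best in each.)
In every case the truthful bid is at least as good as any alternative, so it is a dominant strategy.

Yes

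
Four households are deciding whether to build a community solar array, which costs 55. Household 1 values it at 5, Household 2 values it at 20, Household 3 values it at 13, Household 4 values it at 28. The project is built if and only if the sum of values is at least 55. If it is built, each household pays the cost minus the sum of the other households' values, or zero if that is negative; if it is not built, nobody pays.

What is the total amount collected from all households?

28

Total value 66 ≥ cost 55, so it is built.
Household 1: others sum to 61; max(0, 55 - 61) = 0.
Household 2: others sum to 46; max(0, 55 - 46) = 9.
Household 3: others sum to 53; max(0, 55 - 53) = 2.
Household 4: others sum to 38; max(0, 55 - 38) = 17.
Total collected = 0 + 9 + 2 + 17 = 28.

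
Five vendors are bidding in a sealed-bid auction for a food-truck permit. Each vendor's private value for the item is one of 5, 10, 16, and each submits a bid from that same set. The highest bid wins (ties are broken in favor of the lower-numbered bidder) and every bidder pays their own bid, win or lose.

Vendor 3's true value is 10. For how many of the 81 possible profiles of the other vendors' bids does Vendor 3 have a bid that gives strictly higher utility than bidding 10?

77

Others bid (5, 5, 5, 16): truth gives -10; bid 5 gives -5 > -10. Violating.
Others bid (5, 5, 10, 16): truth gives -10; bid 5 gives -5 > -10. Violating.
Others bid (5, 5, 16, 5): truth gives -10; bid 5 gives -5 > -10. Violating.
Others bid (5, 5, 16, 10): truth gives -10; bid 5 gives -5 > -10. Violating.
Others bid (5, 5, 5, 5): truth gives 0; no alternative beats it.
Others bid (5, 5, 5, 10): truth gives 0; no alternative beats it.
(Checking all 81 profiles: 77 have a profitable deviation, 4 do not.)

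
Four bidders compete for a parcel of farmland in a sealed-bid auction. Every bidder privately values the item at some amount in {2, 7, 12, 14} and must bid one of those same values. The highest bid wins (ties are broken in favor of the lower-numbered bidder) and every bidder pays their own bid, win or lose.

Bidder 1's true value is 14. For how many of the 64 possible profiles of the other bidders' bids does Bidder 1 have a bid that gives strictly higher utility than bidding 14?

27

Others bid (2, 2, 2): truth gives 0; bid 2 gives 12 > 0. Violating.
Others bid (2, 2, 7): truth gives 0; bid 7 gives 7 > 0. Violating.
Others bid (2, 2, 12): truth gives 0; bid 12 gives 2 > 0. Violating.
Others bid (2, 7, 2): truth gives 0; bid 7 gives 7 > 0. Violating.
Others bid (2, 2, 14): truth gives 0; no alternative beats it.
Others bid (2, 7, 14): truth gives 0; no alternative beats it.
(Checking all 64 profiles: 27 have a profitable deviation, 37 do not.)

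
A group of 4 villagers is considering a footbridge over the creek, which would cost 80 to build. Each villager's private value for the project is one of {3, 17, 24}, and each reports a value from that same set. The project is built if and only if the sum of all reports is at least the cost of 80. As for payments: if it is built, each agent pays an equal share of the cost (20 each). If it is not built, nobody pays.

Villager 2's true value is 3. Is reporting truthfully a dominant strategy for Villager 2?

Check each profile of the others' reports and compare truth against every alternative report.
Others report (17, 24, 24): truth gives 0, best alternative gives -17.
Others report (24, 17, 24): truth gives 0, best alternative gives -17.
Others report (24, 24, 17): truth gives 0, best alternative gives -17.
Others report (24, 24, 24): truth gives 0, best alternative gives -17.
Others report (3, 3, 3): truth gives 0, best alternative gives 0.
Others report (3, 3, 17): truth gives 0, best alternative gives 0.
(Remaining 21 profiles checked similarly; truth is weakly best in each.)
In every case the truthful report is at least as good as any alternative, so it is a dominant strategy.

Yes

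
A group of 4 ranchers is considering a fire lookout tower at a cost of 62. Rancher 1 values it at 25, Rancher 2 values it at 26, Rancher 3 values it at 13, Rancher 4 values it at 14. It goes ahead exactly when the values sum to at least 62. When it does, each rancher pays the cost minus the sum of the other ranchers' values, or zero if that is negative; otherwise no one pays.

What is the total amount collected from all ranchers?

Total value 78 ≥ cost 62, so it is built.
Rancher 1: others sum to 53; max(0, 62 - 53) = 9.
Rancher 2: others sum to 52; max(0, 62 - 52) = 10.
Rancher 3: others sum to 65; max(0, 62 - 65) = 0.
Rancher 4: others sum to 64; max(0, 62 - 64) = 0.
Total collected = 9 + 10 + 0 + 0 = 19.

19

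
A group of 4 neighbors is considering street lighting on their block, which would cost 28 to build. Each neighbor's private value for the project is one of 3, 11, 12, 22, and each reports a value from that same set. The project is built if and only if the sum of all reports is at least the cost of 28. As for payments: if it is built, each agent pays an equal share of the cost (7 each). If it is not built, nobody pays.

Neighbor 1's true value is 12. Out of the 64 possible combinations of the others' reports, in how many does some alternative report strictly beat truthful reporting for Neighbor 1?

Others report (3, 3, 3): truth gives 0; report 22 gives 5 > 0. Violating.
Others report (3, 3, 11): truth gives 5; no alternative beats it.
Others report (3, 3, 12): truth gives 5; no alternative beats it.
(Checking all 64 profiles: 1 has a profitable deviation, 63 do not.)

1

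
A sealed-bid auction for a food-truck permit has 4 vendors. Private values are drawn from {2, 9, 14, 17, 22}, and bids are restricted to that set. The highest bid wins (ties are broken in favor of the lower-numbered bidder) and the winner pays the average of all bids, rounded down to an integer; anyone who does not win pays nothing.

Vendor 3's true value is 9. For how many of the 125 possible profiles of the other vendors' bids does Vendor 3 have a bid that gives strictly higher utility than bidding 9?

Others bid (2, 2, 14): truth gives 0; bid 14 gives 1 > 0. Violating.
Others bid (2, 9, 2): truth gives 0; bid 14 gives 3 > 0. Violating.
Others bid (2, 9, 9): truth gives 0; bid 14 gives 1 > 0. Violating.
Others bid (2, 14, 2): truth gives 0; bid 17 gives 1 > 0. Violating.
Others bid (2, 2, 2): truth gives 6; no alternative beats it.
Others bid (2, 2, 9): truth gives 4; no alternative beats it.
(Checking all 125 profiles: 8 have a profitable deviation, 117 do not.)

8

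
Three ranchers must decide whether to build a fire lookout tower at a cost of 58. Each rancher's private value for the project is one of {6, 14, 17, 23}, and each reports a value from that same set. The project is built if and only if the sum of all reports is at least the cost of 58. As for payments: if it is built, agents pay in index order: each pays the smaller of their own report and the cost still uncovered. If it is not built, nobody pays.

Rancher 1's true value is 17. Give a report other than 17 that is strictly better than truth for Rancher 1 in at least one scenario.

Suppose Rancher 2 reports 23 and Rancher 3 reports 23.
Report 17: project built, pays 17, utility 17 - 17 = 0.
Report 14: project built, pays 14, utility 17 - 14 = 3.
So reporting 14 beats truth here (3 > 0).

14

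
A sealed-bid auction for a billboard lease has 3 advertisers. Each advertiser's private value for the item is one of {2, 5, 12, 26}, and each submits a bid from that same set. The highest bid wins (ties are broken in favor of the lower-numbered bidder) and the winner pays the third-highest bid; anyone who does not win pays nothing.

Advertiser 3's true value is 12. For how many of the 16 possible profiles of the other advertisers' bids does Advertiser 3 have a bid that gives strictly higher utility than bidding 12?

Others bid (2, 12): truth gives 0; bid 26 gives 10 > 0. Violating.
Others bid (5, 12): truth gives 0; bid 26 gives 7 > 0. Violating.
Others bid (12, 2): truth gives 0; bid 26 gives 10 > 0. Violating.
Others bid (12, 5): truth gives 0; bid 26 gives 7 > 0. Violating.
Others bid (2, 2): truth gives 10; no alternative beats it.
Others bid (2, 5): truth gives 10; no alternative beats it.
(Checking all 16 profiles: 4 have a profitable deviation, 12 do not.)

4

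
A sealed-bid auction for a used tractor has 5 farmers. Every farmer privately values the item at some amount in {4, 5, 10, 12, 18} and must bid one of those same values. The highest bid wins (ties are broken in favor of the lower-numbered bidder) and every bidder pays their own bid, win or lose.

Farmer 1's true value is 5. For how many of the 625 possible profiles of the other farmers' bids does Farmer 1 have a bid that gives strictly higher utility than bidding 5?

Others bid (4, 4, 4, 4): truth gives 0; bid 4 gives 1 > 0. Violating.
Others bid (4, 4, 4, 10): truth gives -5; bid 4 gives -4 > -5. Violating.
Others bid (4, 4, 4, 12): truth gives -5; bid 4 gives -4 > -5. Violating.
Others bid (4, 4, 4, 18): truth gives -5; bid 4 gives -4 > -5. Violating.
Others bid (4, 4, 4, 5): truth gives 0; no alternative beats it.
Others bid (4, 4, 5, 4): truth gives 0; no alternative beats it.
(Checking all 625 profiles: 610 have a profitable deviation, 15 do not.)

610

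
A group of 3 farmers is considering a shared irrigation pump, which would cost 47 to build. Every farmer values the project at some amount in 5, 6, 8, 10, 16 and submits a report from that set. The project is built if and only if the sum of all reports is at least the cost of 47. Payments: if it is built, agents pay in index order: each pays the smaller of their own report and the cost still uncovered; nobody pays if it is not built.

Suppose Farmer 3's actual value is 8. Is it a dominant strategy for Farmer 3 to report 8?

Yes

Check each profile of the others' reports and compare truth against every alternative report.
Others report (5, 5): truth gives 0, best alternative gives 0.
Others report (5, 6): truth gives 0, best alternative gives 0.
Others report (5, 8): truth gives 0, best alternative gives 0.
Others report (5, 10): truth gives 0, best alternative gives 0.
Others report (5, 16): truth gives 0, best alternative gives 0.
Others report (6, 5): truth gives 0, best alternative gives 0.
(Remaining 19 profiles checked similarly; truth is weakly best in each.)
In every case the truthful report is at least as good as any alternative, so it is a dominant strategy.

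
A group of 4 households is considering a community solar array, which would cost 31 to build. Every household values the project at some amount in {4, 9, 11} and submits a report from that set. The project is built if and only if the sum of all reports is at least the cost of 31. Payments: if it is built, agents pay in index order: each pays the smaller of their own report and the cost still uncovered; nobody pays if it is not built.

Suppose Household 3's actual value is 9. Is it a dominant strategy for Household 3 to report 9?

Consider the case where Household 1 reports 9, Household 2 reports 9 and Household 4 reports 9.
Truthful report 9: project built, pays 9, utility 9 - 9 = 0.
Report 4 instead: project built, pays 4, utility 9 - 4 = 5.
Since 5 > 0, reporting 4 is strictly better here, so truthful reporting is not dominant.

No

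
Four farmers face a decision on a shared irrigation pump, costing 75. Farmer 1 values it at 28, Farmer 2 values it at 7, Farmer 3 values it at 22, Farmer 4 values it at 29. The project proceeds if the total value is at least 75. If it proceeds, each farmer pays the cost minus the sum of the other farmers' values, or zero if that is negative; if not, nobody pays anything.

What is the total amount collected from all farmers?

Total value 86 ≥ cost 75, so it is built.
Farmer 1: others sum to 58; max(0, 75 - 58) = 17.
Farmer 2: others sum to 79; max(0, 75 - 79) = 0.
Farmer 3: others sum to 64; max(0, 75 - 64) = 11.
Farmer 4: others sum to 57; max(0, 75 - 57) = 18.
Total collected = 17 + 0 + 11 + 18 = 46.

46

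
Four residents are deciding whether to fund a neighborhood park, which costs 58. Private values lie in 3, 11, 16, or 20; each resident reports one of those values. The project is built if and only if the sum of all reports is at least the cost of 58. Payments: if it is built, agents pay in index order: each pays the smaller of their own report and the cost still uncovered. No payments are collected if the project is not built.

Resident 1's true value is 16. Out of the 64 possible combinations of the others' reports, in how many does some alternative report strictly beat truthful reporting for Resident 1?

17

Others report (11, 16, 20): truth gives 0; report 11 gives 5 > 0. Violating.
Others report (11, 20, 16): truth gives 0; report 11 gives 5 > 0. Violating.
Others report (11, 20, 20): truth gives 0; report 11 gives 5 > 0. Violating.
Others report (16, 11, 20): truth gives 0; report 11 gives 5 > 0. Violating.
Others report (3, 3, 3): truth gives 0; no alternative beats it.
Others report (3, 3, 11): truth gives 0; no alternative beats it.
(Checking all 64 profiles: 17 have a profitable deviation, 47 do not.)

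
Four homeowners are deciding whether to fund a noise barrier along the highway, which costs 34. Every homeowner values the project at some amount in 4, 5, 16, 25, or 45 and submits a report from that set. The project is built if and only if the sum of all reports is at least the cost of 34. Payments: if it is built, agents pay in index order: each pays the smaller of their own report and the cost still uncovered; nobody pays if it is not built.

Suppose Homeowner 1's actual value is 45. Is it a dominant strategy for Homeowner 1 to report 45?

No

Consider the case where Homeowner 2 reports 4, Homeowner 3 reports 4 and Homeowner 4 reports 4.
Truthful report 45: project built, pays 34, utility 45 - 34 = 11.
Report 25 instead: project built, pays 25, utility 45 - 25 = 20.
Since 20 > 11, reporting 25 is strictly better here, so truthful reporting is not dominant.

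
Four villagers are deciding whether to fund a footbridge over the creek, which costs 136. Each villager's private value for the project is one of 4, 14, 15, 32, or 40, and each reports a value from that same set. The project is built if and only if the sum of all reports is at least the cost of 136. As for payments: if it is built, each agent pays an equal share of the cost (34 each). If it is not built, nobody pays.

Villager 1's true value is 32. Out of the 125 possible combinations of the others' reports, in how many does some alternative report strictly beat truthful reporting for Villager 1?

Others report (32, 32, 40): truth gives -2; report 4 gives 0 > -2. Violating.
Others report (32, 40, 32): truth gives -2; report 4 gives 0 > -2. Violating.
Others report (32, 40, 40): truth gives -2; report 4 gives 0 > -2. Violating.
Others report (40, 32, 32): truth gives -2; report 4 gives 0 > -2. Violating.
Others report (4, 4, 4): truth gives 0; no alternative beats it.
Others report (4, 4, 14): truth gives 0; no alternative beats it.
(Checking all 125 profiles: 7 have a profitable deviation, 118 do not.)

7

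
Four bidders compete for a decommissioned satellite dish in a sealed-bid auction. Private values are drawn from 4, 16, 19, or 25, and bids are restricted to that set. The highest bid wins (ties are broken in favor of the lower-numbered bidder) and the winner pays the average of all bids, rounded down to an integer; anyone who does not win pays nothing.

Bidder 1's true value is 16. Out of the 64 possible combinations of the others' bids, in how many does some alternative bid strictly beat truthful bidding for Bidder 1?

16

Others bid (4, 4, 4): truth gives 9; bid 4 gives 12 > 9. Violating.
Others bid (4, 4, 19): truth gives 0; bid 19 gives 5 > 0. Violating.
Others bid (4, 4, 25): truth gives 0; bid 25 gives 2 > 0. Violating.
Others bid (4, 16, 19): truth gives 0; bid 19 gives 2 > 0. Violating.
Others bid (4, 4, 16): truth gives 6; no alternative beats it.
Others bid (4, 16, 4): truth gives 6; no alternative beats it.
(Checking all 64 profiles: 16 have a profitable deviation, 48 do not.)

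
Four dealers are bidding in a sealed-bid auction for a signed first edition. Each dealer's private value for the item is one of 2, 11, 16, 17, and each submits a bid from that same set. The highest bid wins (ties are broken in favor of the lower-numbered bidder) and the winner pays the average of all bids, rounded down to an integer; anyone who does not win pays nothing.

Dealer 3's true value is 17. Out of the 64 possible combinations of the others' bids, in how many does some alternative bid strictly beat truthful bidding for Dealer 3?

4

Others bid (2, 2, 2): truth gives 12; bid 11 gives 13 > 12. Violating.
Others bid (2, 2, 11): truth gives 9; bid 11 gives 11 > 9. Violating.
Others bid (2, 11, 2): truth gives 9; bid 16 gives 10 > 9. Violating.
Others bid (11, 2, 2): truth gives 9; bid 16 gives 10 > 9. Violating.
Others bid (2, 2, 16): truth gives 8; no alternative beats it.
Others bid (2, 2, 17): truth gives 8; no alternative beats it.
(Checking all 64 profiles: 4 have a profitable deviation, 60 do not.)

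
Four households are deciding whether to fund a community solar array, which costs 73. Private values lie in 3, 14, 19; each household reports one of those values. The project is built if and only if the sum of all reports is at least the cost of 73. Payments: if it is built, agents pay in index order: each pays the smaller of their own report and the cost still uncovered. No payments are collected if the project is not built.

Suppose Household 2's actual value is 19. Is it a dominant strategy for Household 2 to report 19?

Check each profile of the others' reports and compare truth against every alternative report.
Others report (3, 3, 3): truth gives 0, best alternative gives 0.
Others report (3, 3, 14): truth gives 0, best alternative gives 0.
Others report (3, 3, 19): truth gives 0, best alternative gives 0.
Others report (3, 14, 3): truth gives 0, best alternative gives 0.
Others report (3, 14, 14): truth gives 0, best alternative gives 0.
Others report (3, 14, 19): truth gives 0, best alternative gives 0.
(Remaining 21 profiles checked similarly; truth is weakly best in each.)
In every case the truthful report is at least as good as any alternative, so it is a dominant strategy.

Yes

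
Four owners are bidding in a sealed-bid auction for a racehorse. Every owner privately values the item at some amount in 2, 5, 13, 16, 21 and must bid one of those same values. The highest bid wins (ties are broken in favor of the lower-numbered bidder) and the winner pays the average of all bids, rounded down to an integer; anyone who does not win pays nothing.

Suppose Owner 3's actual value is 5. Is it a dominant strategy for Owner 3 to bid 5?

Check each profile of the others' bids and compare truth against every alternative bid.
Others bid (2, 2, 2): truth gives 3, best alternative gives 1.
Others bid (2, 2, 5): truth gives 2, best alternative gives 0.
Others bid (2, 2, 13): truth gives 0, best alternative gives 0.
Others bid (2, 2, 16): truth gives 0, best alternative gives 0.
Others bid (2, 2, 21): truth gives 0, best alternative gives 0.
Others bid (2, 5, 2): truth gives 0, best alternative gives 0.
(Remaining 119 profiles checked similarly; truth is weakly best in each.)
In every case the truthful bid is at least as good as any alternative, so it is a dominant strategy.

Yes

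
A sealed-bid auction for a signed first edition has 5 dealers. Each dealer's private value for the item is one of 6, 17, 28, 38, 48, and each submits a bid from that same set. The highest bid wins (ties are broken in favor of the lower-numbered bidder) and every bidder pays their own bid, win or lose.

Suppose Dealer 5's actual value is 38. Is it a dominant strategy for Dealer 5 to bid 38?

No

Consider the case where Dealer 1 bids 6, Dealer 2 bids 6, Dealer 3 bids 6 and Dealer 4 bids 6.
Truthful bid 38: wins, pays 38, utility 38 - 38 = 0.
Bid 17 instead: wins, pays 17, utility 38 - 17 = 21.
Since 21 > 0, bidding 17 is strictly better here, so truthful bidding is not dominant.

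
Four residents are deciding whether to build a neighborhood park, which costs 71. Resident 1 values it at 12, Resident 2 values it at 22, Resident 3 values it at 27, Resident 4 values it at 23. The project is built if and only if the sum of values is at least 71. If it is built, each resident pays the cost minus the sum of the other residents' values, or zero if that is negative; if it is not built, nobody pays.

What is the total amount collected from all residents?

Total value 84 ≥ cost 71, so it is built.
Resident 1: others sum to 72; max(0, 71 - 72) = 0.
Resident 2: others sum to 62; max(0, 71 - 62) = 9.
Resident 3: others sum to 57; max(0, 71 - 57) = 14.
Resident 4: others sum to 61; max(0, 71 - 61) = 10.
Total collected = 0 + 9 + 14 + 10 = 33.

33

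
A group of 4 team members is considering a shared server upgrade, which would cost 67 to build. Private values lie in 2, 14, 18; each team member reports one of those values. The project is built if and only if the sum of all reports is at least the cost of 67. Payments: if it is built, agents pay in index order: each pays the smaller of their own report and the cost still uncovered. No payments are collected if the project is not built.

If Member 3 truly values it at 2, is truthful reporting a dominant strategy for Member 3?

Check each profile of the others' reports and compare truth against every alternative report.
Others report (18, 18, 18): truth gives 0, best alternative gives -12.
Others report (2, 2, 2): truth gives 0, best alternative gives 0.
Others report (2, 2, 14): truth gives 0, best alternative gives 0.
Others report (2, 2, 18): truth gives 0, best alternative gives 0.
Others report (2, 14, 2): truth gives 0, best alternative gives 0.
Others report (2, 14, 14): truth gives 0, best alternative gives 0.
(Remaining 21 profiles checked similarly; truth is weakly best in each.)
In every case the truthful report is at least as good as any alternative, so it is a dominant strategy.

Yes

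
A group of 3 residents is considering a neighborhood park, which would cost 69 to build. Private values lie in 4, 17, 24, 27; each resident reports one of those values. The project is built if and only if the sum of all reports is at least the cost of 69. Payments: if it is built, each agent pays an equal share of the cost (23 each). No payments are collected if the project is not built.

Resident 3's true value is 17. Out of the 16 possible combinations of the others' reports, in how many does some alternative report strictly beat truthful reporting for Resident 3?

Others report (27, 27): truth gives -6; report 4 gives 0 > -6. Violating.
Others report (4, 4): truth gives 0; no alternative beats it.
Others report (4, 17): truth gives 0; no alternative beats it.
(Checking all 16 profiles: 1 has a profitable deviation, 15 do not.)

1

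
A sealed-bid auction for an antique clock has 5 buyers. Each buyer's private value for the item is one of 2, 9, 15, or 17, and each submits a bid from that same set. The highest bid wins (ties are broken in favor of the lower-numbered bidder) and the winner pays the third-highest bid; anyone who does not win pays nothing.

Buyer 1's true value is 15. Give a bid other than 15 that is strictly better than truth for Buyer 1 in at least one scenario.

Suppose Buyer 2 bids 2, Buyer 3 bids 2, Buyer 4 bids 2 and Buyer 5 bids 17.
Bid 15: loses, pays 0, utility 0.
Bid 17: wins, pays 2, utility 15 - 2 = 13.
So bidding 17 beats truth here (13 > 0).

17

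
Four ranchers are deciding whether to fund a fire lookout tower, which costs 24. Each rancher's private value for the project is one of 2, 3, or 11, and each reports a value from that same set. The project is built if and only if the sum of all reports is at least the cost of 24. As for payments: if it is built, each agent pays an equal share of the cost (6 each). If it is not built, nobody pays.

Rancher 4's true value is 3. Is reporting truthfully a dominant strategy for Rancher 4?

Check each profile of the others' reports and compare truth against every alternative report.
Others report (2, 11, 11): truth gives -3, best alternative gives -3.
Others report (3, 11, 11): truth gives -3, best alternative gives -3.
Others report (11, 2, 11): truth gives -3, best alternative gives -3.
Others report (11, 3, 11): truth gives -3, best alternative gives -3.
Others report (11, 11, 2): truth gives -3, best alternative gives -3.
Others report (11, 11, 3): truth gives -3, best alternative gives -3.
(Remaining 21 profiles checked similarly; truth is weakly best in each.)
In every case the truthful report is at least as good as any alternative, so it is a dominant strategy.

Yes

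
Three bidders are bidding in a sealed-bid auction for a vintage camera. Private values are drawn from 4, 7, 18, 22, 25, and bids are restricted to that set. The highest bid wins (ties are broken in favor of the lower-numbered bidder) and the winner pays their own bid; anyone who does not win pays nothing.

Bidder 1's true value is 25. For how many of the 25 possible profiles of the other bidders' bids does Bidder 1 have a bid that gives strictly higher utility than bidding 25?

Others bid (4, 4): truth gives 0; bid 4 gives 21 > 0. Violating.
Others bid (4, 7): truth gives 0; bid 7 gives 18 > 0. Violating.
Others bid (4, 18): truth gives 0; bid 18 gives 7 > 0. Violating.
Others bid (4, 22): truth gives 0; bid 22 gives 3 > 0. Violating.
Others bid (4, 25): truth gives 0; no alternative beats it.
Others bid (7, 25): truth gives 0; no alternative beats it.
(Checking all 25 profiles: 16 have a profitable deviation, 9 do not.)

16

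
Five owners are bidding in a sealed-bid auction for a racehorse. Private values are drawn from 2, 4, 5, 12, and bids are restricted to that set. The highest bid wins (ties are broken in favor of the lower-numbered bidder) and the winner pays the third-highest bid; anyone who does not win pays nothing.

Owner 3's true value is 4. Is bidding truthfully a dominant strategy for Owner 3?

No

Consider the case where Owner 1 bids 2, Owner 2 bids 2, Owner 4 bids 2 and Owner 5 bids 5.
Truthful bid 4: loses, pays 0, utility 0.
Bid 5 instead: wins, pays 2, utility 4 - 2 = 2.
Since 2 > 0, bidding 5 is strictly better here, so truthful bidding is not dominant.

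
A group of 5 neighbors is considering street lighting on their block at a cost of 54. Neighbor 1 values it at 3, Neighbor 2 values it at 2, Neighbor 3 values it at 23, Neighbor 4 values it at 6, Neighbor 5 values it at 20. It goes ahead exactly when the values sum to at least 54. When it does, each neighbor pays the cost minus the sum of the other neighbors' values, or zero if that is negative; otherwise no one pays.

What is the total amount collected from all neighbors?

54

Total value 54 ≥ cost 54, so it is built.
Neighbor 1: others sum to 51; max(0, 54 - 51) = 3.
Neighbor 2: others sum to 52; max(0, 54 - 52) = 2.
Neighbor 3: others sum to 31; max(0, 54 - 31) = 23.
Neighbor 4: others sum to 48; max(0, 54 - 48) = 6.
Neighbor 5: others sum to 34; max(0, 54 - 34) = 20.
Total collected = 3 + 2 + 23 + 6 + 20 = 54.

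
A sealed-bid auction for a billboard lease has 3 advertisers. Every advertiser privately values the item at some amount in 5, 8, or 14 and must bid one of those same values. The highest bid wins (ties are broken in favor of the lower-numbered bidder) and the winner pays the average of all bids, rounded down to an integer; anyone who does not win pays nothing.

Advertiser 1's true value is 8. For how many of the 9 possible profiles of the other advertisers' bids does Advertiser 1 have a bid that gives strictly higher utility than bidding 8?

Others bid (5, 5): truth gives 2; bid 5 gives 3 > 2. Violating.
Others bid (5, 8): truth gives 1; no alternative beats it.
Others bid (5, 14): truth gives 0; no alternative beats it.
(Checking all 9 profiles: 1 has a profitable deviation, 8 do not.)

1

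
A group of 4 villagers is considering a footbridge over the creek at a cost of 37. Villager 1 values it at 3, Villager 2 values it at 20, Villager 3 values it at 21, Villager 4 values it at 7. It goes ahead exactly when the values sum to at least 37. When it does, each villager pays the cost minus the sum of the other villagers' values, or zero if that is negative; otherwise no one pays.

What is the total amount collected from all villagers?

Total value 51 ≥ cost 37, so it is built.
Villager 1: others sum to 48; max(0, 37 - 48) = 0.
Villager 2: others sum to 31; max(0, 37 - 31) = 6.
Villager 3: others sum to 30; max(0, 37 - 30) = 7.
Villager 4: others sum to 44; max(0, 37 - 44) = 0.
Total collected = 0 + 6 + 7 + 0 = 13.

13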